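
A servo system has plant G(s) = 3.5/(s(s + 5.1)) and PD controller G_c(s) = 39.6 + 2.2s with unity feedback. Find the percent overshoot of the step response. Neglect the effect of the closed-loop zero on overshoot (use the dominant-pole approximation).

Forward path: (39.6 + 2.2s)·3.5/(s(s+5.1)). The closed-loop characteristic equation is s² + (5.1 + 3.5·2.2)s + 3.5·39.6 = 0.
That is s² + 12.8s + 138.6 = 0, so ω_n = 11.77 rad/s and ζ = 12.8/(2·11.77) = 0.5436.
%OS = 100·exp(−πζ/√(1−ζ²)) = 13.1%.

13.1%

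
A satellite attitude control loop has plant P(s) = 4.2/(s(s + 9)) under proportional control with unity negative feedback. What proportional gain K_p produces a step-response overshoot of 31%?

From %OS = 100·exp(−πζ/√(1−ζ²)) = 31%, ζ = −ln(0.31)/√(π²+ln²(0.31)) = 0.3493.
Characteristic equation s² + 9s + 4.2K_p = 0 gives ζ = 9/(2√(4.2K_p)).
Setting ζ = 0.3493: √(4.2K_p) = 9/(2·0.3493) = 12.88, so K_p = 166/4.2 = 39.5.

K_p = 39.5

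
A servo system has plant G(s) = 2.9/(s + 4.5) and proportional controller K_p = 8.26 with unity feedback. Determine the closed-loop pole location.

Closed-loop transfer function: T(s) = K_p·G(s)/(1 + K_p·G(s)) = 23.95/(s + 4.5 + 23.95) = 23.95/(s + 28.45).
The closed-loop pole is at s = −28.45.

s = -28.45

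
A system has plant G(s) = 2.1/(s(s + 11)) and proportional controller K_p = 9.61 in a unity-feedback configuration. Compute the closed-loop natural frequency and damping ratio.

With unity feedback the closed-loop characteristic equation is s² + 11s + 9.61·2.1 = s² + 11s + 20.18 = 0.
So ω_n² = 20.18 ⇒ ω_n = 4.492 rad/s, and ζ = 11/(2ω_n) = 1.22.

ω_n = 4.49 rad/s, ζ = 1.22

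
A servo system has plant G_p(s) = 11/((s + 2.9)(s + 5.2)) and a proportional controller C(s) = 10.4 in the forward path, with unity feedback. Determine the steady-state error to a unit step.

The loop is type 0. Static position error constant K_pos = C(0)·G_p(0) = 10.4·0.7294 = 7.586.
Steady-state error to a unit step: e_ss = 1/(1+K_pos) = 1/8.586 = 0.116.

0.116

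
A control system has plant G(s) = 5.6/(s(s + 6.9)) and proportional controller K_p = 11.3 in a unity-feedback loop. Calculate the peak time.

T_p = 0.438 s

Closed-loop characteristic equation: s² + 6.9s + 63.28 = 0, so ω_n = 7.955 rad/s and ζ = 6.9/(2·7.955) = 0.4337.
Damped frequency ω_d = ω_n√(1−ζ²) = 7.168 rad/s, so peak time T_p = π/ω_d = 0.438 s.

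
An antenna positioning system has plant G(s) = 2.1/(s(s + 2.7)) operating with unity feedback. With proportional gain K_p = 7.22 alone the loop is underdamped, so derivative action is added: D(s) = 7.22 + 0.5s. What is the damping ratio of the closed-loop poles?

Forward path: (7.22 + 0.5s)·2.1/(s(s+2.7)). The closed-loop characteristic equation is s² + (2.7 + 2.1·0.5)s + 2.1·7.22 = 0.
That is s² + 3.75s + 15.16 = 0, so ω_n = 3.894 rad/s and ζ = 3.75/(2·3.894) = 0.4815.

ζ = 0.482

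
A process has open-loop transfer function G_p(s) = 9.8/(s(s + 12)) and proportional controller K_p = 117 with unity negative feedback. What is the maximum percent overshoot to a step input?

56.8%

Closed-loop characteristic equation: s² + 12s + 1147 = 0, so ω_n = 33.86 rad/s and ζ = 12/(2·33.86) = 0.1772.
%OS = 100·exp(−πζ/√(1−ζ²)) = 100·exp(−π·0.1772/√0.9686) = 56.8%.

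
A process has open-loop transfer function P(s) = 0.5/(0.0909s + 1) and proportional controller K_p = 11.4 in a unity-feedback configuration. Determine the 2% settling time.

Closed loop: T(s) = K_p·P/(1+K_p·P) = 5.7/(0.0909s + 1 + 5.7), with pole at s = −(1 + 5.7)/0.0909 = −73.71.
τ = 1/73.71 = 0.01357 s, so 2% settling time ≈ 4τ = 0.0543 s.

T_s ≈ 0.0543 s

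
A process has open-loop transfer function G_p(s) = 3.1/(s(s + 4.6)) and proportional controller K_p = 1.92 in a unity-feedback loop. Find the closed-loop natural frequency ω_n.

The closed-loop denominator is s(s+4.6) + 1.92·3.1 = s² + 4.6s + 5.952.
So ω_n² = 5.952 ⇒ ω_n = 2.44 rad/s, and ζ = 4.6/(2ω_n) = 0.943.

ω_n = 2.44 rad/s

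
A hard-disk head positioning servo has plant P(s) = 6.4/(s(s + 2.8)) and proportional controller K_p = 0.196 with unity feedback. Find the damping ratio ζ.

With unity feedback the closed-loop characteristic equation is s² + 2.8s + 0.196·6.4 = s² + 2.8s + 1.254 = 0.
So ω_n² = 1.254 ⇒ ω_n = 1.12 rad/s, and ζ = 2.8/(2ω_n) = 1.25.

ζ = 1.25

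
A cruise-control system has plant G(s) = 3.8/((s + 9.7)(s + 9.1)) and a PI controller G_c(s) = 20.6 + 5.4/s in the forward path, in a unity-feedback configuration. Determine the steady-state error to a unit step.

0

The open loop G_c(s)G(s) has a pole at the origin (type 1), so the static position error constant is infinite and e_ss = 1/(1+∞) = 0.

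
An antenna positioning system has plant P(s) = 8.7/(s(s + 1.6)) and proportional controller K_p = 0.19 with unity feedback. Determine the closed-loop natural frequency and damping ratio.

With unity feedback the closed-loop characteristic equation is s² + 1.6s + 0.19·8.7 = s² + 1.6s + 1.653 = 0.
Matching s² + 2ζω_n s + ω_n²: ω_n = √1.653 = 1.286 rad/s and 2ζω_n = 1.6, so ζ = 1.6/(2·1.286) = 0.622.

ω_n = 1.29 rad/s, ζ = 0.622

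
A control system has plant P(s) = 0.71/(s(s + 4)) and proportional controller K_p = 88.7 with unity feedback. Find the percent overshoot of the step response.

Closed-loop characteristic equation: s² + 4s + 62.98 = 0, so ω_n = 7.936 rad/s and ζ = 4/(2·7.936) = 0.252.
%OS = 100·exp(−πζ/√(1−ζ²)) = 100·exp(−π·0.252/√0.9365) = 44.1%.

44.1%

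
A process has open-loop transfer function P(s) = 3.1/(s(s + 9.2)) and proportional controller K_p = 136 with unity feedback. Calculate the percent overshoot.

Closed-loop characteristic equation: s² + 9.2s + 421.6 = 0, so ω_n = 20.53 rad/s and ζ = 9.2/(2·20.53) = 0.224.
%OS = 100·exp(−πζ/√(1−ζ²)) = 100·exp(−π·0.224/√0.9498) = 48.6%.

48.6%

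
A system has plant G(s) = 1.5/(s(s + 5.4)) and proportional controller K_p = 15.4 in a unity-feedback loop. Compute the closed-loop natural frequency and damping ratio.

1 + K_p·G(s) = 0 gives s² + 5.4s + 23.1 = 0.
Matching s² + 2ζω_n s + ω_n²: ω_n = √23.1 = 4.806 rad/s and 2ζω_n = 5.4, so ζ = 5.4/(2·4.806) = 0.562.

ω_n = 4.81 rad/s, ζ = 0.562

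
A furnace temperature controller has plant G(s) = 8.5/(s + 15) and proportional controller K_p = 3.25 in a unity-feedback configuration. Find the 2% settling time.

Closed-loop transfer function: T(s) = K_p·G(s)/(1 + K_p·G(s)) = 27.62/(s + 15 + 27.62) = 27.62/(s + 42.62).
Time constant τ = 1/42.62 = 0.02346 s, so the 2% settling time is about 4τ = 0.0938 s.

T_s ≈ 0.0938 s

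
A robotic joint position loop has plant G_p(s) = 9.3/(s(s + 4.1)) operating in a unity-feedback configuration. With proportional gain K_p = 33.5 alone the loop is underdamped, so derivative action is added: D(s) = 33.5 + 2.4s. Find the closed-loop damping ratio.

Forward path: (33.5 + 2.4s)·9.3/(s(s+4.1)). The closed-loop characteristic equation is s² + (4.1 + 9.3·2.4)s + 9.3·33.5 = 0.
That is s² + 26.42s + 311.6 = 0, so ω_n = 17.65 rad/s and ζ = 26.42/(2·17.65) = 0.7484.

ζ = 0.748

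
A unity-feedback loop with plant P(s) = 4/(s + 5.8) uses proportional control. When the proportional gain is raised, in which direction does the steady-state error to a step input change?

decrease

e_ss = 1/(1 + K_p·P(0)); a larger K_p raises the denominator, so e_ss decreases.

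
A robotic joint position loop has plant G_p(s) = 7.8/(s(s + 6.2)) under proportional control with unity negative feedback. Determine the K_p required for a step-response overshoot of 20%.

K_p = 5.93

From %OS = 100·exp(−πζ/√(1−ζ²)) = 20%, ζ = −ln(0.2)/√(π²+ln²(0.2)) = 0.4559.
Characteristic equation s² + 6.2s + 7.8K_p = 0 gives ζ = 6.2/(2√(7.8K_p)).
Setting ζ = 0.4559: √(7.8K_p) = 6.2/(2·0.4559) = 6.799, so K_p = 46.23/7.8 = 5.93.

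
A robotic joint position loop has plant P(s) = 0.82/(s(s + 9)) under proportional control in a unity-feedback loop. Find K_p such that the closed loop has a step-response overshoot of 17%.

K_p = 102

From %OS = 100·exp(−πζ/√(1−ζ²)) = 17%, ζ = −ln(0.17)/√(π²+ln²(0.17)) = 0.4913.
Characteristic equation s² + 9s + 0.82K_p = 0 gives ζ = 9/(2√(0.82K_p)).
Setting ζ = 0.4913: √(0.82K_p) = 9/(2·0.4913) = 9.16, so K_p = 83.9/0.82 = 102.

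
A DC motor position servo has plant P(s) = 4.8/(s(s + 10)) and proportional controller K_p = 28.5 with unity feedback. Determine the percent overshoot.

22.6%

The closed-loop denominator s² + 10s + 136.8 gives ω_n = √136.8 = 11.7 and ζ = 10/(2ω_n) = 0.4275.
%OS = 100·exp(−πζ/√(1−ζ²)) = 100·exp(−π·0.4275/√0.8173) = 22.6%.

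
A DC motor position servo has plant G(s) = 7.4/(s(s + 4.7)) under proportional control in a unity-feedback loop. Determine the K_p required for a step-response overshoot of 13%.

K_p = 2.52

From %OS = 100·exp(−πζ/√(1−ζ²)) = 13%, ζ = −ln(0.13)/√(π²+ln²(0.13)) = 0.5446.
Characteristic equation s² + 4.7s + 7.4K_p = 0 gives ζ = 4.7/(2√(7.4K_p)).
Setting ζ = 0.5446: √(7.4K_p) = 4.7/(2·0.5446) = 4.315, so K_p = 18.62/7.4 = 2.52.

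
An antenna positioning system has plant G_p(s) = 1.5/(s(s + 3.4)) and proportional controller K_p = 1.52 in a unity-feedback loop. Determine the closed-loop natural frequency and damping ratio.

ω_n = 1.51 rad/s, ζ = 1.13

With unity feedback the closed-loop characteristic equation is s² + 3.4s + 1.52·1.5 = s² + 3.4s + 2.28 = 0.
Matching s² + 2ζω_n s + ω_n²: ω_n = √2.28 = 1.51 rad/s and 2ζω_n = 3.4, so ζ = 3.4/(2·1.51) = 1.13.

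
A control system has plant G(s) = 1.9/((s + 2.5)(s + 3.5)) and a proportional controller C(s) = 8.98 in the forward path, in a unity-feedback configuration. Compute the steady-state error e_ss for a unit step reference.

The loop is type 0. Static position error constant K_pos = C(0)·G(0) = 8.98·0.2171 = 1.95.
Steady-state error to a unit step: e_ss = 1/(1+K_pos) = 1/2.95 = 0.339.

0.339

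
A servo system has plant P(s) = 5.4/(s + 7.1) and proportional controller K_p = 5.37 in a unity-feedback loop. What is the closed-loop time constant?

Closed-loop transfer function: T(s) = K_p·P(s)/(1 + K_p·P(s)) = 29/(s + 7.1 + 29) = 29/(s + 36.1).
Time constant τ = 1/36.1 = 0.0277 s.

τ = 0.0277 s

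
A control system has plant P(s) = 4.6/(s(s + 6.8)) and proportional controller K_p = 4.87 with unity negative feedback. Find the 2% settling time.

T_s ≈ 1.18 s

Closed-loop characteristic equation: s² + 6.8s + 22.4 = 0, so ω_n = 4.733 rad/s and ζ = 6.8/(2·4.733) = 0.7183.
2% settling time T_s ≈ 4/(ζω_n) = 4/3.4 = 1.18 s.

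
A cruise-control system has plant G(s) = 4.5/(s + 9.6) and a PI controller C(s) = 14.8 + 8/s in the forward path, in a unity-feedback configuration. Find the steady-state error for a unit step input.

The open loop C(s)G(s) has a pole at the origin (type 1), so the static position error constant is infinite and e_ss = 1/(1+∞) = 0.

0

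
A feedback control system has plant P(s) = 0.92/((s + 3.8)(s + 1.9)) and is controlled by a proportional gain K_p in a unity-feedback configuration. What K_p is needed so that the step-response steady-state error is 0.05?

K_p = 149

Steady-state error for a unit step on this type-0 loop is 1/(1 + K_p·P(0)).
P(0) = 0.1274. Require 1/(1 + K_p·0.1274) = 0.05, so 1 + 0.1274·K_p = 20.
K_p = (20 − 1)/0.1274 = 149.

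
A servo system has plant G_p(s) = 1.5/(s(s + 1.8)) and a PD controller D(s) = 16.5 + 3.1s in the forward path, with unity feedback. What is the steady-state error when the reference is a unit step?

0

The open loop D(s)G_p(s) has a pole at the origin (type 1), so the static position error constant is infinite and e_ss = 1/(1+∞) = 0.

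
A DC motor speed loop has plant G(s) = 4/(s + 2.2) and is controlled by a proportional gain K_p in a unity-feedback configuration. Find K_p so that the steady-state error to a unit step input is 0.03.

Steady-state error for a unit step on this type-0 loop is 1/(1 + K_p·G(0)).
G(0) = 1.818. Require 1/(1 + K_p·1.818) = 0.03, so 1 + 1.818·K_p = 33.33.
K_p = (33.33 − 1)/1.818 = 17.8.

K_p = 17.8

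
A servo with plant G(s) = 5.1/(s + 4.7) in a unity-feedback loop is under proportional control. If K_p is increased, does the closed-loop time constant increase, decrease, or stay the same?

decrease

Closed-loop pole is at s = −(4.7+K_p·5.1); larger K_p moves it further left, so τ = 1/(4.7+K_p·5.1) decreases.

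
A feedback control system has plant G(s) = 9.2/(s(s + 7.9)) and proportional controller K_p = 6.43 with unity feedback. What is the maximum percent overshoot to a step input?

15.3%

Closed-loop characteristic equation: s² + 7.9s + 59.16 = 0, so ω_n = 7.691 rad/s and ζ = 7.9/(2·7.691) = 0.5136.
%OS = 100·exp(−πζ/√(1−ζ²)) = 100·exp(−π·0.5136/√0.7362) = 15.3%.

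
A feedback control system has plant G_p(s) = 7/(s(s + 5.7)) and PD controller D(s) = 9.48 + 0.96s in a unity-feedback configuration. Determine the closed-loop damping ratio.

Forward path: (9.48 + 0.96s)·7/(s(s+5.7)). The closed-loop characteristic equation is s² + (5.7 + 7·0.96)s + 7·9.48 = 0.
That is s² + 12.42s + 66.36 = 0, so ω_n = 8.146 rad/s and ζ = 12.42/(2·8.146) = 0.7623.

ζ = 0.762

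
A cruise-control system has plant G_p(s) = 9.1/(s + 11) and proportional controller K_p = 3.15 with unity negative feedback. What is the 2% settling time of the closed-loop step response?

T_s ≈ 0.101 s

Closed-loop transfer function: T(s) = K_p·G_p(s)/(1 + K_p·G_p(s)) = 28.66/(s + 11 + 28.66) = 28.66/(s + 39.66).
Time constant τ = 1/39.66 = 0.02521 s, so the 2% settling time is about 4τ = 0.101 s.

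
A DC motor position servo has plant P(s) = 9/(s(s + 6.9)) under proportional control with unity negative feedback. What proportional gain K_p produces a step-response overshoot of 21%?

K_p = 6.68

From %OS = 100·exp(−πζ/√(1−ζ²)) = 21%, ζ = −ln(0.21)/√(π²+ln²(0.21)) = 0.4449.
Characteristic equation s² + 6.9s + 9K_p = 0 gives ζ = 6.9/(2√(9K_p)).
Setting ζ = 0.4449: √(9K_p) = 6.9/(2·0.4449) = 7.755, so K_p = 60.13/9 = 6.68.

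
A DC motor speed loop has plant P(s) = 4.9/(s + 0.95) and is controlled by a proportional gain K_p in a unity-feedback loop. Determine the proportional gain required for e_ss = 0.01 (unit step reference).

K_p = 19.2

Steady-state error for a unit step on this type-0 loop is 1/(1 + K_p·P(0)).
P(0) = 5.158. Require 1/(1 + K_p·5.158) = 0.01, so 1 + 5.158·K_p = 100.
K_p = (100 − 1)/5.158 = 19.2.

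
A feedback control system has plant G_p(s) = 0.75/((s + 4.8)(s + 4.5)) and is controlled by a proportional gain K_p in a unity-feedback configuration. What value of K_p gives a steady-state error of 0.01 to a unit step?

The loop is type 0, so e_ss(step) = 1/(1 + K_pos) with K_pos = K_p·G_p(0).
G_p(0) = 0.03472. Require 1/(1 + K_p·0.03472) = 0.01, so 1 + 0.03472·K_p = 100.
K_p = (100 − 1)/0.03472 = 2850.

K_p = 2850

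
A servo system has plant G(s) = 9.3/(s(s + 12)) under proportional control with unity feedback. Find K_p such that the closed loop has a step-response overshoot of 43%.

From %OS = 100·exp(−πζ/√(1−ζ²)) = 43%, ζ = −ln(0.43)/√(π²+ln²(0.43)) = 0.2594.
Characteristic equation s² + 12s + 9.3K_p = 0 gives ζ = 12/(2√(9.3K_p)).
Setting ζ = 0.2594: √(9.3K_p) = 12/(2·0.2594) = 23.13, so K_p = 534.8/9.3 = 57.5.

K_p = 57.5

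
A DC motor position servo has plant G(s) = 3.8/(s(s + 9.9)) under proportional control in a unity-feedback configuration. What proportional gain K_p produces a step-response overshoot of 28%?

K_p = 45.7

From %OS = 100·exp(−πζ/√(1−ζ²)) = 28%, ζ = −ln(0.28)/√(π²+ln²(0.28)) = 0.3755.
Characteristic equation s² + 9.9s + 3.8K_p = 0 gives ζ = 9.9/(2√(3.8K_p)).
Setting ζ = 0.3755: √(3.8K_p) = 9.9/(2·0.3755) = 13.18, so K_p = 173.7/3.8 = 45.7.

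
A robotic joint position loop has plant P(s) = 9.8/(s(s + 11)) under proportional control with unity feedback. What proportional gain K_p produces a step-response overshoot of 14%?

From %OS = 100·exp(−πζ/√(1−ζ²)) = 14%, ζ = −ln(0.14)/√(π²+ln²(0.14)) = 0.5305.
Characteristic equation s² + 11s + 9.8K_p = 0 gives ζ = 11/(2√(9.8K_p)).
Setting ζ = 0.5305: √(9.8K_p) = 11/(2·0.5305) = 10.37, so K_p = 107.5/9.8 = 11.

K_p = 11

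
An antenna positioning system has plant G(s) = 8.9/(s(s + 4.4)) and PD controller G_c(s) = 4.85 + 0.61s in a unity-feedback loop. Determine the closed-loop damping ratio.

ζ = 0.748

Forward path: (4.85 + 0.61s)·8.9/(s(s+4.4)). The closed-loop characteristic equation is s² + (4.4 + 8.9·0.61)s + 8.9·4.85 = 0.
That is s² + 9.829s + 43.16 = 0, so ω_n = 6.57 rad/s and ζ = 9.829/(2·6.57) = 0.748.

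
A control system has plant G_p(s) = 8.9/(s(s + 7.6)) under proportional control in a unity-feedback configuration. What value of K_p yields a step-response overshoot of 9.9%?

From %OS = 100·exp(−πζ/√(1−ζ²)) = 9.9%, ζ = −ln(0.099)/√(π²+ln²(0.099)) = 0.5928.
Characteristic equation s² + 7.6s + 8.9K_p = 0 gives ζ = 7.6/(2√(8.9K_p)).
Setting ζ = 0.5928: √(8.9K_p) = 7.6/(2·0.5928) = 6.41, so K_p = 41.09/8.9 = 4.62.

K_p = 4.62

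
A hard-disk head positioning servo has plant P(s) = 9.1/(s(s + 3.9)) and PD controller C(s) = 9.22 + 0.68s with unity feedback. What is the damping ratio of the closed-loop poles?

Forward path: (9.22 + 0.68s)·9.1/(s(s+3.9)). The closed-loop characteristic equation is s² + (3.9 + 9.1·0.68)s + 9.1·9.22 = 0.
That is s² + 10.09s + 83.9 = 0, so ω_n = 9.16 rad/s and ζ = 10.09/(2·9.16) = 0.5507.

ζ = 0.551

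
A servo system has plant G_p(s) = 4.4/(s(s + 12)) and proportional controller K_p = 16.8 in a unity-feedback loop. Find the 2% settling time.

Closed-loop characteristic equation: s² + 12s + 73.92 = 0, so ω_n = 8.598 rad/s and ζ = 12/(2·8.598) = 0.6979.
2% settling time T_s ≈ 4/(ζω_n) = 4/6 = 0.667 s.

T_s ≈ 0.667 s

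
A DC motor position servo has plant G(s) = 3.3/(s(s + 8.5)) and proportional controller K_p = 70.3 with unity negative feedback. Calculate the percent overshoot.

40.1%

From 1 + K_pG(s) = 0: s² + 8.5s + 232 = 0 ⇒ ω_n = 15.23, ζ = 0.279.
%OS = 100·exp(−πζ/√(1−ζ²)) = 100·exp(−π·0.279/√0.9221) = 40.1%.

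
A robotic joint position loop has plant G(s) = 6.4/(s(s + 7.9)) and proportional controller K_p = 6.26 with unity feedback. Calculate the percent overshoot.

8.13%

The closed-loop denominator s² + 7.9s + 40.06 gives ω_n = √40.06 = 6.33 and ζ = 7.9/(2ω_n) = 0.6241.
%OS = 100·exp(−πζ/√(1−ζ²)) = 100·exp(−π·0.6241/√0.6106) = 8.13%.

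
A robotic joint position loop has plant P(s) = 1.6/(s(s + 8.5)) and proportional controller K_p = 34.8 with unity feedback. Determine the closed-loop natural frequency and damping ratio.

The closed-loop denominator is s(s+8.5) + 34.8·1.6 = s² + 8.5s + 55.68.
Matching s² + 2ζω_n s + ω_n²: ω_n = √55.68 = 7.462 rad/s and 2ζω_n = 8.5, so ζ = 8.5/(2·7.462) = 0.57.

ω_n = 7.46 rad/s, ζ = 0.57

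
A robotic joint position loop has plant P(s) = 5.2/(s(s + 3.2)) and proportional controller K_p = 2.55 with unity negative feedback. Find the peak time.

T_p = 0.96 s

From 1 + K_pP(s) = 0: s² + 3.2s + 13.26 = 0 ⇒ ω_n = 3.641, ζ = 0.4394.
Damped frequency ω_d = ω_n√(1−ζ²) = 3.271 rad/s, so peak time T_p = π/ω_d = 0.96 s.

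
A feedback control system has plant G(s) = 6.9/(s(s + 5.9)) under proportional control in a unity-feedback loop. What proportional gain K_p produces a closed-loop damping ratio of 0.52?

K_p = 4.66

Closed-loop characteristic equation: s² + 5.9s + K_p·6.9 = 0.
So ω_n = √(6.9K_p) and 2ζω_n = 5.9, giving ζ = 5.9/(2√(6.9K_p)).
Setting ζ = 0.52: √(6.9K_p) = 5.9/(2·0.52) = 5.673, so K_p = 32.18/6.9 = 4.66.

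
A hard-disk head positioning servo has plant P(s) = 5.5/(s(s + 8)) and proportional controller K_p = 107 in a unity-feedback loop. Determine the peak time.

T_p = 0.131 s

From 1 + K_pP(s) = 0: s² + 8s + 588.5 = 0 ⇒ ω_n = 24.26, ζ = 0.1649.
Damped frequency ω_d = ω_n√(1−ζ²) = 23.93 rad/s, so peak time T_p = π/ω_d = 0.131 s.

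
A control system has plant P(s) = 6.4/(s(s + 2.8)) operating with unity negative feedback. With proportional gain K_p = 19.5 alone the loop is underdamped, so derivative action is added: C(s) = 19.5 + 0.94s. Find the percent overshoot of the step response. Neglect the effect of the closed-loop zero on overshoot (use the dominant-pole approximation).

Forward path: (19.5 + 0.94s)·6.4/(s(s+2.8)). The closed-loop characteristic equation is s² + (2.8 + 6.4·0.94)s + 6.4·19.5 = 0.
That is s² + 8.816s + 124.8 = 0, so ω_n = 11.17 rad/s and ζ = 8.816/(2·11.17) = 0.3946.
%OS = 100·exp(−πζ/√(1−ζ²)) = 25.9%.

25.9%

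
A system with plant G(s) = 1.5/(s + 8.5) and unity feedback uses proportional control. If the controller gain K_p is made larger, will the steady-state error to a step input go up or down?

The position error constant K_pos = K_p·G(0) grows with K_p, and e_ss = 1/(1+K_pos) falls.

decrease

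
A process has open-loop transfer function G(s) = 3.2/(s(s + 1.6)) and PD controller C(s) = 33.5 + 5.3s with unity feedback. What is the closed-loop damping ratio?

ζ = 0.896

Forward path: (33.5 + 5.3s)·3.2/(s(s+1.6)). The closed-loop characteristic equation is s² + (1.6 + 3.2·5.3)s + 3.2·33.5 = 0.
That is s² + 18.56s + 107.2 = 0, so ω_n = 10.35 rad/s and ζ = 18.56/(2·10.35) = 0.8963.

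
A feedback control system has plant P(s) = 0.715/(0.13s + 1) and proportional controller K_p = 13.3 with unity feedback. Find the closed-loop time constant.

Closed loop: T(s) = K_p·P/(1+K_p·P) = 9.51/(0.13s + 1 + 9.51), with pole at s = −(1 + 9.51)/0.13 = −80.84.
Closed-loop time constant τ = 1/80.84 = 0.0124 s.

τ = 0.0124 s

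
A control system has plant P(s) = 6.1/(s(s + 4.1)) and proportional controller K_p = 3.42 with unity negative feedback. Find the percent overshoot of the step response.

20.6%

The closed-loop denominator s² + 4.1s + 20.86 gives ω_n = √20.86 = 4.567 and ζ = 4.1/(2ω_n) = 0.4488.
%OS = 100·exp(−πζ/√(1−ζ²)) = 100·exp(−π·0.4488/√0.7986) = 20.6%.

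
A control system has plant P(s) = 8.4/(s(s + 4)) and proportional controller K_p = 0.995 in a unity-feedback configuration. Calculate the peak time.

The closed-loop denominator s² + 4s + 8.358 gives ω_n = √8.358 = 2.891 and ζ = 4/(2ω_n) = 0.6918.
Damped frequency ω_d = ω_n√(1−ζ²) = 2.088 rad/s, so peak time T_p = π/ω_d = 1.5 s.

T_p = 1.5 s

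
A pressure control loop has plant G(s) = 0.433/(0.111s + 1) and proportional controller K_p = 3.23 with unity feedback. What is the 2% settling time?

T_s ≈ 0.185 s

Closed loop: T(s) = K_p·G/(1+K_p·G) = 1.399/(0.111s + 1 + 1.399), with pole at s = −(1 + 1.399)/0.111 = −21.61.
τ = 1/21.61 = 0.04628 s, so 2% settling time ≈ 4τ = 0.185 s.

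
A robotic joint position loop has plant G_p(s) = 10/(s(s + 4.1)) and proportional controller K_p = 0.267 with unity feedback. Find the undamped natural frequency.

1 + K_p·G_p(s) = 0 gives s² + 4.1s + 2.67 = 0.
So ω_n² = 2.67 ⇒ ω_n = 1.634 rad/s, and ζ = 4.1/(2ω_n) = 1.25.

ω_n = 1.63 rad/s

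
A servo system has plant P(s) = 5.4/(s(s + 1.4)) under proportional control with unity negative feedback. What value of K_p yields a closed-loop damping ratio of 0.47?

Closed-loop characteristic equation: s² + 1.4s + K_p·5.4 = 0.
So ω_n = √(5.4K_p) and 2ζω_n = 1.4, giving ζ = 1.4/(2√(5.4K_p)).
Setting ζ = 0.47: √(5.4K_p) = 1.4/(2·0.47) = 1.489, so K_p = 2.218/5.4 = 0.411.

K_p = 0.411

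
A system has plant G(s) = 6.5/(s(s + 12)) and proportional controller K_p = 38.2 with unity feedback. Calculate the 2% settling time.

The closed-loop denominator s² + 12s + 248.3 gives ω_n = √248.3 = 15.76 and ζ = 12/(2ω_n) = 0.3808.
2% settling time T_s ≈ 4/(ζω_n) = 4/6 = 0.667 s.

T_s ≈ 0.667 s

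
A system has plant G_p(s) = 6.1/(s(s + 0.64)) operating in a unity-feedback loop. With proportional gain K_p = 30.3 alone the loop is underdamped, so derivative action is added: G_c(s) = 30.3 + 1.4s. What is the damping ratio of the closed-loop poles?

ζ = 0.338

Forward path: (30.3 + 1.4s)·6.1/(s(s+0.64)). The closed-loop characteristic equation is s² + (0.64 + 6.1·1.4)s + 6.1·30.3 = 0.
That is s² + 9.18s + 184.8 = 0, so ω_n = 13.6 rad/s and ζ = 9.18/(2·13.6) = 0.3376.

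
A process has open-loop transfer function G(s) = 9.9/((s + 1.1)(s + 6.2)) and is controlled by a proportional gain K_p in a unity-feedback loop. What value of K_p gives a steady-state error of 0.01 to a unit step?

K_p = 68.2

For a type-0 loop with proportional control, e_ss = 1/(1 + K_p·G(0)).
G(0) = 1.452. Require 1/(1 + K_p·1.452) = 0.01, so 1 + 1.452·K_p = 100.
K_p = (100 − 1)/1.452 = 68.2.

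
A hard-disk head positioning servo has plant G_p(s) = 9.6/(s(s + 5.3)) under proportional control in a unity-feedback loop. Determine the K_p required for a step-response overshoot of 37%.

From %OS = 100·exp(−πζ/√(1−ζ²)) = 37%, ζ = −ln(0.37)/√(π²+ln²(0.37)) = 0.3017.
Characteristic equation s² + 5.3s + 9.6K_p = 0 gives ζ = 5.3/(2√(9.6K_p)).
Setting ζ = 0.3017: √(9.6K_p) = 5.3/(2·0.3017) = 8.783, so K_p = 77.14/9.6 = 8.03.

K_p = 8.03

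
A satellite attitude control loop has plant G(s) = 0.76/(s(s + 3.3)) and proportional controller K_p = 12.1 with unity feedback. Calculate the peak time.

T_p = 1.23 s

The closed-loop denominator s² + 3.3s + 9.196 gives ω_n = √9.196 = 3.032 and ζ = 3.3/(2ω_n) = 0.5441.
Damped frequency ω_d = ω_n√(1−ζ²) = 2.544 rad/s, so peak time T_p = π/ω_d = 1.23 s.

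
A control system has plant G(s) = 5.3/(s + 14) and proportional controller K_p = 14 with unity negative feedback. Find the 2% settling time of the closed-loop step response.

T_s ≈ 0.0454 s

Closed-loop transfer function: T(s) = K_p·G(s)/(1 + K_p·G(s)) = 74.2/(s + 14 + 74.2) = 74.2/(s + 88.2).
Time constant τ = 1/88.2 = 0.01134 s, so the 2% settling time is about 4τ = 0.0454 s.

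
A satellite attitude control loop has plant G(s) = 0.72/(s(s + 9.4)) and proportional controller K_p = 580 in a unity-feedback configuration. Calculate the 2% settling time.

T_s ≈ 0.851 s

From 1 + K_pG(s) = 0: s² + 9.4s + 417.6 = 0 ⇒ ω_n = 20.44, ζ = 0.23.
2% settling time T_s ≈ 4/(ζω_n) = 4/4.7 = 0.851 s.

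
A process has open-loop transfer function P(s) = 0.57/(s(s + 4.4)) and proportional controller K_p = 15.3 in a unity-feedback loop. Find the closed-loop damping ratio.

ζ = 0.745

1 + K_p·P(s) = 0 gives s² + 4.4s + 8.721 = 0.
Matching s² + 2ζω_n s + ω_n²: ω_n = √8.721 = 2.953 rad/s and 2ζω_n = 4.4, so ζ = 4.4/(2·2.953) = 0.745.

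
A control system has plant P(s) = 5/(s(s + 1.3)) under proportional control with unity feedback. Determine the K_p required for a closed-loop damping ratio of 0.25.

K_p = 1.35

Closed-loop characteristic equation: s² + 1.3s + K_p·5 = 0.
So ω_n = √(5K_p) and 2ζω_n = 1.3, giving ζ = 1.3/(2√(5K_p)).
Setting ζ = 0.25: √(5K_p) = 1.3/(2·0.25) = 2.6, so K_p = 6.76/5 = 1.35.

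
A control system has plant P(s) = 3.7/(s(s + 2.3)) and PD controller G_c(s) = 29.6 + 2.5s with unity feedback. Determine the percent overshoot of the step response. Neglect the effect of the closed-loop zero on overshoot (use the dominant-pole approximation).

12.5%

Forward path: (29.6 + 2.5s)·3.7/(s(s+2.3)). The closed-loop characteristic equation is s² + (2.3 + 3.7·2.5)s + 3.7·29.6 = 0.
That is s² + 11.55s + 109.5 = 0, so ω_n = 10.47 rad/s and ζ = 11.55/(2·10.47) = 0.5518.
%OS = 100·exp(−πζ/√(1−ζ²)) = 12.5%.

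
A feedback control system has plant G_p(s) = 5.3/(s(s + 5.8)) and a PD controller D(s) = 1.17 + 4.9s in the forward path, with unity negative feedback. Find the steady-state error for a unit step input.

0

The open loop D(s)G_p(s) has a pole at the origin (type 1), so the static position error constant is infinite and e_ss = 1/(1+∞) = 0.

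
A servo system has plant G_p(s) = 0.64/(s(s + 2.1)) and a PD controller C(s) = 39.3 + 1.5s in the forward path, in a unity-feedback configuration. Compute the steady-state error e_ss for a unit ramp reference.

0.0835

The loop has one pole at the origin (type 1). Velocity error constant K_v = lim_{s→0} s·C(s)G_p(s) = 39.3·0.64/2.1 = 11.98.
Steady-state error to a unit ramp: e_ss = 1/K_v = 0.0835.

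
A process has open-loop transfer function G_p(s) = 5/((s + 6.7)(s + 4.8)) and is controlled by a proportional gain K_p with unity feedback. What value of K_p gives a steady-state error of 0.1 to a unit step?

For a type-0 loop with proportional control, e_ss = 1/(1 + K_p·G_p(0)).
G_p(0) = 0.1555. Require 1/(1 + K_p·0.1555) = 0.1, so 1 + 0.1555·K_p = 10.
K_p = (10 − 1)/0.1555 = 57.9.

K_p = 57.9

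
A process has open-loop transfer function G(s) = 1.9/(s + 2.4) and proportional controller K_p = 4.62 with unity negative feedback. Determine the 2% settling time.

Closed-loop transfer function: T(s) = K_p·G(s)/(1 + K_p·G(s)) = 8.778/(s + 2.4 + 8.778) = 8.778/(s + 11.18).
Time constant τ = 1/11.18 = 0.08946 s, so the 2% settling time is about 4τ = 0.358 s.

T_s ≈ 0.358 s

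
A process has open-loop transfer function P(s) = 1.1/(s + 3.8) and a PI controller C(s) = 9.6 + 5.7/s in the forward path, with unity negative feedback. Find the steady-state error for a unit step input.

The open loop C(s)P(s) has a pole at the origin (type 1), so the static position error constant is infinite and e_ss = 1/(1+∞) = 0.

0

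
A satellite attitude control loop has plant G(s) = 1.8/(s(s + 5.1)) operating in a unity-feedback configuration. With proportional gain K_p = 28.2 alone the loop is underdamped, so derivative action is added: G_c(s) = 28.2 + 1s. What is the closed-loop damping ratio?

ζ = 0.484

Forward path: (28.2 + 1s)·1.8/(s(s+5.1)). The closed-loop characteristic equation is s² + (5.1 + 1.8·1)s + 1.8·28.2 = 0.
That is s² + 6.9s + 50.76 = 0, so ω_n = 7.125 rad/s and ζ = 6.9/(2·7.125) = 0.4842.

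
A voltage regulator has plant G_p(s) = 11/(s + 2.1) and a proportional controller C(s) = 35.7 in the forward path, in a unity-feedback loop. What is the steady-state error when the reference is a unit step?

The loop is type 0. Static position error constant K_pos = C(0)·G_p(0) = 35.7·5.238 = 187.
Steady-state error to a unit step: e_ss = 1/(1+K_pos) = 1/188 = 0.00532.

0.00532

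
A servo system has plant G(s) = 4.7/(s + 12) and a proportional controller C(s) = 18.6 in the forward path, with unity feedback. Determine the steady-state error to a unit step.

The loop is type 0. Static position error constant K_pos = C(0)·G(0) = 18.6·0.3917 = 7.285.
Steady-state error to a unit step: e_ss = 1/(1+K_pos) = 1/8.285 = 0.121.

0.121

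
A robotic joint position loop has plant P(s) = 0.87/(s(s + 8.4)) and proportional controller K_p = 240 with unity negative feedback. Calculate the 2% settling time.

T_s ≈ 0.952 s

From 1 + K_pP(s) = 0: s² + 8.4s + 208.8 = 0 ⇒ ω_n = 14.45, ζ = 0.2907.
2% settling time T_s ≈ 4/(ζω_n) = 4/4.2 = 0.952 s.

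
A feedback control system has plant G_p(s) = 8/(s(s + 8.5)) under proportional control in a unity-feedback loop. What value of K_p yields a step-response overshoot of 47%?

K_p = 41.3

From %OS = 100·exp(−πζ/√(1−ζ²)) = 47%, ζ = −ln(0.47)/√(π²+ln²(0.47)) = 0.2337.
Characteristic equation s² + 8.5s + 8K_p = 0 gives ζ = 8.5/(2√(8K_p)).
Setting ζ = 0.2337: √(8K_p) = 8.5/(2·0.2337) = 18.19, so K_p = 330.8/8 = 41.3.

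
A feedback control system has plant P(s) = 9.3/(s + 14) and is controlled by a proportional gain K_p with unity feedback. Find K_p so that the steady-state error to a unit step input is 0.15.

K_p = 8.53

The loop is type 0, so e_ss(step) = 1/(1 + K_pos) with K_pos = K_p·P(0).
P(0) = 0.6643. Require 1/(1 + K_p·0.6643) = 0.15, so 1 + 0.6643·K_p = 6.667.
K_p = (6.667 − 1)/0.6643 = 8.53.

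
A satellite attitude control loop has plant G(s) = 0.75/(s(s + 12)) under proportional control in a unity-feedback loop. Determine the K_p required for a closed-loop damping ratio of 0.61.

K_p = 129

Closed-loop characteristic equation: s² + 12s + K_p·0.75 = 0.
So ω_n = √(0.75K_p) and 2ζω_n = 12, giving ζ = 12/(2√(0.75K_p)).
Setting ζ = 0.61: √(0.75K_p) = 12/(2·0.61) = 9.836, so K_p = 96.75/0.75 = 129.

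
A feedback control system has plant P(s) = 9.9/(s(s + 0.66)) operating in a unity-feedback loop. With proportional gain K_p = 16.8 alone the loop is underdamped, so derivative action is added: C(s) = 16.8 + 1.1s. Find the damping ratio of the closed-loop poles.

Forward path: (16.8 + 1.1s)·9.9/(s(s+0.66)). The closed-loop characteristic equation is s² + (0.66 + 9.9·1.1)s + 9.9·16.8 = 0.
That is s² + 11.55s + 166.3 = 0, so ω_n = 12.9 rad/s and ζ = 11.55/(2·12.9) = 0.4478.

ζ = 0.448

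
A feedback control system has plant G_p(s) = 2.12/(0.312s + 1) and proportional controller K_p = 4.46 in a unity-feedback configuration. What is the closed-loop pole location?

s = -33.51

Closed loop: T(s) = K_p·G_p/(1+K_p·G_p) = 9.455/(0.312s + 1 + 9.455), with pole at s = −(1 + 9.455)/0.312 = −33.51.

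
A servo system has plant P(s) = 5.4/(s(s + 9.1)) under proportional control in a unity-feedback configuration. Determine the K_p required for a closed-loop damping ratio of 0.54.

Closed-loop characteristic equation: s² + 9.1s + K_p·5.4 = 0.
So ω_n = √(5.4K_p) and 2ζω_n = 9.1, giving ζ = 9.1/(2√(5.4K_p)).
Setting ζ = 0.54: √(5.4K_p) = 9.1/(2·0.54) = 8.426, so K_p = 71/5.4 = 13.1.

K_p = 13.1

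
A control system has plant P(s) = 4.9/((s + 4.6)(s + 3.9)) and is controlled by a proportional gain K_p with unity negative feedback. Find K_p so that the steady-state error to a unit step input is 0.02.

Steady-state error for a unit step on this type-0 loop is 1/(1 + K_p·P(0)).
P(0) = 0.2731. Require 1/(1 + K_p·0.2731) = 0.02, so 1 + 0.2731·K_p = 50.
K_p = (50 − 1)/0.2731 = 179.

K_p = 179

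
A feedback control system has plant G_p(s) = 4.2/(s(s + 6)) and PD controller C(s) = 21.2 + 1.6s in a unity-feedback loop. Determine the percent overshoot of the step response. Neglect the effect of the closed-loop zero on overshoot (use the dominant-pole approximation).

5.69%

Forward path: (21.2 + 1.6s)·4.2/(s(s+6)). The closed-loop characteristic equation is s² + (6 + 4.2·1.6)s + 4.2·21.2 = 0.
That is s² + 12.72s + 89.04 = 0, so ω_n = 9.436 rad/s and ζ = 12.72/(2·9.436) = 0.674.
%OS = 100·exp(−πζ/√(1−ζ²)) = 5.69%.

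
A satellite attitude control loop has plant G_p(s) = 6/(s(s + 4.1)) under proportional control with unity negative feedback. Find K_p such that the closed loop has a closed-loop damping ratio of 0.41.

K_p = 4.17

Closed-loop characteristic equation: s² + 4.1s + K_p·6 = 0.
So ω_n = √(6K_p) and 2ζω_n = 4.1, giving ζ = 4.1/(2√(6K_p)).
Setting ζ = 0.41: √(6K_p) = 4.1/(2·0.41) = 5, so K_p = 25/6 = 4.17.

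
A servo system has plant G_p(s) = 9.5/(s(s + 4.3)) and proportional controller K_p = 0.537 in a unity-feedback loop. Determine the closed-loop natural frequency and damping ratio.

ω_n = 2.26 rad/s, ζ = 0.952

With unity feedback the closed-loop characteristic equation is s² + 4.3s + 0.537·9.5 = s² + 4.3s + 5.102 = 0.
So ω_n² = 5.102 ⇒ ω_n = 2.259 rad/s, and ζ = 4.3/(2ω_n) = 0.952.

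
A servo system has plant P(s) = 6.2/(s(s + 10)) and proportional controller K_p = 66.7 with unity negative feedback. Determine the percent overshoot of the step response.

From 1 + K_pP(s) = 0: s² + 10s + 413.5 = 0 ⇒ ω_n = 20.34, ζ = 0.2459.
%OS = 100·exp(−πζ/√(1−ζ²)) = 100·exp(−π·0.2459/√0.9395) = 45.1%.

45.1%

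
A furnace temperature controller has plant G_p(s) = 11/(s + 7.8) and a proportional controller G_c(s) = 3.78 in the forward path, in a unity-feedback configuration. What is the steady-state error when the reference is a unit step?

The loop is type 0. Static position error constant K_pos = G_c(0)·G_p(0) = 3.78·1.41 = 5.331.
Steady-state error to a unit step: e_ss = 1/(1+K_pos) = 1/6.331 = 0.158.

0.158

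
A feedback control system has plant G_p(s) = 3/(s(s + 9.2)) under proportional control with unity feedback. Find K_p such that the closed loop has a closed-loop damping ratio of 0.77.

K_p = 11.9

Closed-loop characteristic equation: s² + 9.2s + K_p·3 = 0.
So ω_n = √(3K_p) and 2ζω_n = 9.2, giving ζ = 9.2/(2√(3K_p)).
Setting ζ = 0.77: √(3K_p) = 9.2/(2·0.77) = 5.974, so K_p = 35.69/3 = 11.9.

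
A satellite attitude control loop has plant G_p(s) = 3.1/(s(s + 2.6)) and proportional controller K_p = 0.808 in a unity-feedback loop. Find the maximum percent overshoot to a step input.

1.08%

Closed-loop characteristic equation: s² + 2.6s + 2.505 = 0, so ω_n = 1.583 rad/s and ζ = 2.6/(2·1.583) = 0.8214.
%OS = 100·exp(−πζ/√(1−ζ²)) = 100·exp(−π·0.8214/√0.3253) = 1.08%.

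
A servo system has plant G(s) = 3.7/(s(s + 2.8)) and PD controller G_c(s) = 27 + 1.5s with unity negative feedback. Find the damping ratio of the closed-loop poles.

ζ = 0.418

Forward path: (27 + 1.5s)·3.7/(s(s+2.8)). The closed-loop characteristic equation is s² + (2.8 + 3.7·1.5)s + 3.7·27 = 0.
That is s² + 8.35s + 99.9 = 0, so ω_n = 9.995 rad/s and ζ = 8.35/(2·9.995) = 0.4177.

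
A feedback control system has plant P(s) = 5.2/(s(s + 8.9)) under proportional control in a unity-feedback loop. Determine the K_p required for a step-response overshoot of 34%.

From %OS = 100·exp(−πζ/√(1−ζ²)) = 34%, ζ = −ln(0.34)/√(π²+ln²(0.34)) = 0.3248.
Characteristic equation s² + 8.9s + 5.2K_p = 0 gives ζ = 8.9/(2√(5.2K_p)).
Setting ζ = 0.3248: √(5.2K_p) = 8.9/(2·0.3248) = 13.7, so K_p = 187.7/5.2 = 36.1.

K_p = 36.1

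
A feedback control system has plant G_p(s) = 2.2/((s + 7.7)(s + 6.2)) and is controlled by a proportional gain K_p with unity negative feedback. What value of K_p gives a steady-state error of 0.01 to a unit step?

K_p = 2150

For a type-0 loop with proportional control, e_ss = 1/(1 + K_p·G_p(0)).
G_p(0) = 0.04608. Require 1/(1 + K_p·0.04608) = 0.01, so 1 + 0.04608·K_p = 100.
K_p = (100 − 1)/0.04608 = 2150.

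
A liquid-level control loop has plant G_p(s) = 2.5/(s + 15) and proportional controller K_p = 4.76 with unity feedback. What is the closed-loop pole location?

s = -26.9

Closed-loop transfer function: T(s) = K_p·G_p(s)/(1 + K_p·G_p(s)) = 11.9/(s + 15 + 11.9) = 11.9/(s + 26.9).
The closed-loop pole is at s = −26.9.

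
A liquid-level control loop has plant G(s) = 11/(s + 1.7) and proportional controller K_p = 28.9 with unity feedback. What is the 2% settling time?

Closed-loop transfer function: T(s) = K_p·G(s)/(1 + K_p·G(s)) = 317.9/(s + 1.7 + 317.9) = 317.9/(s + 319.6).
Time constant τ = 1/319.6 = 0.003129 s, so the 2% settling time is about 4τ = 0.0125 s.

T_s ≈ 0.0125 s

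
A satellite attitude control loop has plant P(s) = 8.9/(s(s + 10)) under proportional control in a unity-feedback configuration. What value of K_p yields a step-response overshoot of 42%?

From %OS = 100·exp(−πζ/√(1−ζ²)) = 42%, ζ = −ln(0.42)/√(π²+ln²(0.42)) = 0.2662.
Characteristic equation s² + 10s + 8.9K_p = 0 gives ζ = 10/(2√(8.9K_p)).
Setting ζ = 0.2662: √(8.9K_p) = 10/(2·0.2662) = 18.78, so K_p = 352.9/8.9 = 39.6.

K_p = 39.6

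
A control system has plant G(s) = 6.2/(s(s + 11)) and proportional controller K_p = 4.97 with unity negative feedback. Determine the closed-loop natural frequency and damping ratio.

ω_n = 5.55 rad/s, ζ = 0.991

With unity feedback the closed-loop characteristic equation is s² + 11s + 4.97·6.2 = s² + 11s + 30.81 = 0.
Matching s² + 2ζω_n s + ω_n²: ω_n = √30.81 = 5.551 rad/s and 2ζω_n = 11, so ζ = 11/(2·5.551) = 0.991.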